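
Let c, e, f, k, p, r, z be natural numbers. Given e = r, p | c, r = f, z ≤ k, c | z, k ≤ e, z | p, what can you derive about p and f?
p ≤ f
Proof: From p | c and c | z, p | z. z | p, so z = p. From e = r and r = f, e = f. k ≤ e, so k ≤ f. Since z ≤ k, z ≤ f. z = p, so p ≤ f.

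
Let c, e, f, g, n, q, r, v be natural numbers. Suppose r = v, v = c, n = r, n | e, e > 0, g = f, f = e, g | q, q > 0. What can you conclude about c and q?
c ≤ q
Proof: r = v and v = c, hence r = c. From n = r and n | e, r | e. e > 0, so r ≤ e. r = c, so c ≤ e. g = f and f = e, therefore g = e. g | q, so e | q. Since q > 0, e ≤ q. c ≤ e, so c ≤ q.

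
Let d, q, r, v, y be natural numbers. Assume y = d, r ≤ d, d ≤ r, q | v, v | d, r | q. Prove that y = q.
r ≤ d and d ≤ r, thus r = d. Since r | q, d | q. q | v and v | d, so q | d. Since d | q, d = q. y = d, so y = q.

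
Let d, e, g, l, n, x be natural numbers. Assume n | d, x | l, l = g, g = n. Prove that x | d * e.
l = g and x | l, so x | g. g = n, so x | n. Since n | d, x | d. Then x | d * e.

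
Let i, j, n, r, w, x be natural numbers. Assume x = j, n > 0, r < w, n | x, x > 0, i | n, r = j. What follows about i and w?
i < w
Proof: i | n and n > 0, hence i ≤ n. From n | x and x > 0, n ≤ x. x = j, so n ≤ j. Since i ≤ n, i ≤ j. r = j and r < w, hence j < w. Since i ≤ j, i < w.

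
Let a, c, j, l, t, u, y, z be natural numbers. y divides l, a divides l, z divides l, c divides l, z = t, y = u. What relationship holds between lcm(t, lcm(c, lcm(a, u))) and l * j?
lcm(t, lcm(c, lcm(a, u))) divides l * j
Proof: z = t and z divides l, therefore t divides l. y = u and y divides l, therefore u divides l. Because a divides l, lcm(a, u) divides l. Since c divides l, lcm(c, lcm(a, u)) divides l. t divides l, so lcm(t, lcm(c, lcm(a, u))) divides l. Then lcm(t, lcm(c, lcm(a, u))) divides l * j.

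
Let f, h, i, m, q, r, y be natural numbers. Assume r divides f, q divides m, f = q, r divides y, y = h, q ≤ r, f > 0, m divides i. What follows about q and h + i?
q divides h + i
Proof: Because r divides f and f > 0, r ≤ f. Since f = q, r ≤ q. q ≤ r, so r = q. Because y = h and r divides y, r divides h. Since r = q, q divides h. Since q divides m and m divides i, q divides i. From q divides h, q divides h + i.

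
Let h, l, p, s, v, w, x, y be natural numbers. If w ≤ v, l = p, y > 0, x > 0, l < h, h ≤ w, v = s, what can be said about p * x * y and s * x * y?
p * x * y < s * x * y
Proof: h ≤ w and w ≤ v, therefore h ≤ v. v = s, so h ≤ s. l < h, so l < s. Since l = p, p < s. Since x > 0, p * x < s * x. From y > 0, p * x * y < s * x * y.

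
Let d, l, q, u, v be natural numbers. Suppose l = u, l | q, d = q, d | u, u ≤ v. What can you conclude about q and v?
q ≤ v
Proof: l = u and l | q, therefore u | q. d = q and d | u, therefore q | u. u | q, so u = q. Since u ≤ v, q ≤ v.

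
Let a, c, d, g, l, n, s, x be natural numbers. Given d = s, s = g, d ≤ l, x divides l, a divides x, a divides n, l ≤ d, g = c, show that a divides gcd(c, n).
Since s = g and g = c, s = c. From l ≤ d and d ≤ l, l = d. Because a divides x and x divides l, a divides l. Since l = d, a divides d. d = s, so a divides s. s = c, so a divides c. a divides n, so a divides gcd(c, n).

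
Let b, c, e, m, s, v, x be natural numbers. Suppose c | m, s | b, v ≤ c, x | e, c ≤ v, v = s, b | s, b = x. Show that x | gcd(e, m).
s | b and b | s, so s = b. v = s, so v = b. c ≤ v and v ≤ c, therefore c = v. Since c | m, v | m. v = b, so b | m. Since b = x, x | m. x | e, so x | gcd(e, m).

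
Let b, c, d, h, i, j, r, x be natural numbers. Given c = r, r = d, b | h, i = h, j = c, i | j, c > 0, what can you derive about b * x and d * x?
b * x ≤ d * x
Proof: From c = r and r = d, c = d. j = c and i | j, hence i | c. From i = h, h | c. Since b | h, b | c. Since c > 0, b ≤ c. Since c = d, b ≤ d. Then b * x ≤ d * x.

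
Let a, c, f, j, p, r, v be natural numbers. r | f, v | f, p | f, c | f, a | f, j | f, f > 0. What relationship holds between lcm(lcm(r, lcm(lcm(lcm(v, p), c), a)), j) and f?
lcm(lcm(r, lcm(lcm(lcm(v, p), c), a)), j) ≤ f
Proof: v | f and p | f, so lcm(v, p) | f. Since c | f, lcm(lcm(v, p), c) | f. a | f, so lcm(lcm(lcm(v, p), c), a) | f. Since r | f, lcm(r, lcm(lcm(lcm(v, p), c), a)) | f. Because j | f, lcm(lcm(r, lcm(lcm(lcm(v, p), c), a)), j) | f. Since f > 0, lcm(lcm(r, lcm(lcm(lcm(v, p), c), a)), j) ≤ f.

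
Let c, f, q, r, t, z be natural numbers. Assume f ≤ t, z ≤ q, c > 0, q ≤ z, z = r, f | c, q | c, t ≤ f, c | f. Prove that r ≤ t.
c | f and f | c, so c = f. From f ≤ t and t ≤ f, f = t. Since c = f, c = t. q ≤ z and z ≤ q, so q = z. q | c, so z | c. Because c > 0, z ≤ c. Since z = r, r ≤ c. Since c = t, r ≤ t.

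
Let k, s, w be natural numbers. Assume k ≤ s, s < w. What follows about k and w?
k < w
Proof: k ≤ s and s < w. By transitivity, k < w.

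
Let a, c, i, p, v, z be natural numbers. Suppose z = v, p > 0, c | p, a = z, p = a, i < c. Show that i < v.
a = z and z = v, thus a = v. Because c | p and p > 0, c ≤ p. Since i < c, i < p. p = a, so i < a. a = v, so i < v.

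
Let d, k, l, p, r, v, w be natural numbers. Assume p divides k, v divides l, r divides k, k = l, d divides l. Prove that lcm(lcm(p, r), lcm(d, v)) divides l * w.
Since p divides k and r divides k, lcm(p, r) divides k. Since k = l, lcm(p, r) divides l. d divides l and v divides l, hence lcm(d, v) divides l. lcm(p, r) divides l, so lcm(lcm(p, r), lcm(d, v)) divides l. Then lcm(lcm(p, r), lcm(d, v)) divides l * w.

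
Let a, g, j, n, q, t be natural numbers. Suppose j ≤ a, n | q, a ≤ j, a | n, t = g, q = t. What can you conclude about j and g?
j | g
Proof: Because a ≤ j and j ≤ a, a = j. Because a | n and n | q, a | q. q = t, so a | t. Since a = j, j | t. Since t = g, j | g.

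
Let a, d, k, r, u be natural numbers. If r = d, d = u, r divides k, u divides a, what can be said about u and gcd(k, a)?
u divides gcd(k, a)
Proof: Since r = d and d = u, r = u. r divides k, so u divides k. Since u divides a, u divides gcd(k, a).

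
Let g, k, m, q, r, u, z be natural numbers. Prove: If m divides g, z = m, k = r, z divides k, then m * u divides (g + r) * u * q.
k = r and z divides k, thus z divides r. Since z = m, m divides r. m divides g, so m divides g + r. Then m * u divides (g + r) * u. Then m * u divides (g + r) * u * q.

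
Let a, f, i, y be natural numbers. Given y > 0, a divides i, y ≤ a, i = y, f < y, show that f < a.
i = y and a divides i, thus a divides y. Since y > 0, a ≤ y. y ≤ a, so y = a. f < y, so f < a.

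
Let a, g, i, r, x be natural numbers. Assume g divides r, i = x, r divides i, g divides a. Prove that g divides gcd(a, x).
Since i = x and r divides i, r divides x. Since g divides r, g divides x. Since g divides a, g divides gcd(a, x).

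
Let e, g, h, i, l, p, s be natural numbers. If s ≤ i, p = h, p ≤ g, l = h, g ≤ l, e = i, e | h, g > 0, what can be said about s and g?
s ≤ g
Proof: p = h and p ≤ g, thus h ≤ g. l = h and g ≤ l, therefore g ≤ h. Since h ≤ g, h = g. e = i and e | h, hence i | h. h = g, so i | g. g > 0, so i ≤ g. Because s ≤ i, s ≤ g.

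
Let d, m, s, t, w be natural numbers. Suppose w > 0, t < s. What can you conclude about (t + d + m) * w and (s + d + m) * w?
(t + d + m) * w < (s + d + m) * w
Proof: From t < s, t + d < s + d. Then t + d + m < s + d + m. Since w > 0, by multiplying by a positive, (t + d + m) * w < (s + d + m) * w.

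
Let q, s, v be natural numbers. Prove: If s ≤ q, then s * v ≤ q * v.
s ≤ q. By multiplying by a non-negative, s * v ≤ q * v.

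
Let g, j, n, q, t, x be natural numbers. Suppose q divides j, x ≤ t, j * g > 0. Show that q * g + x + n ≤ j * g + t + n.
q divides j, so q * g divides j * g. Since j * g > 0, q * g ≤ j * g. From x ≤ t, x + n ≤ t + n. q * g ≤ j * g, so q * g + x + n ≤ j * g + t + n.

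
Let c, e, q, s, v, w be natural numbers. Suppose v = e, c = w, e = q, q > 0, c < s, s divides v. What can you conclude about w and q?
w < q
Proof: c = w and c < s, therefore w < s. v = e and e = q, so v = q. From s divides v, s divides q. From q > 0, s ≤ q. w < s, so w < q.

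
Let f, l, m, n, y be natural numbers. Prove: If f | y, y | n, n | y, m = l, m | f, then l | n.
y | n and n | y, hence y = n. From m | f and f | y, m | y. Since m = l, l | y. Since y = n, l | n.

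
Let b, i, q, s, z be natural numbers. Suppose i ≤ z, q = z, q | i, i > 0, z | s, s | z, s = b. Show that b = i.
q = z and q | i, so z | i. i > 0, so z ≤ i. Since i ≤ z, i = z. From z | s and s | z, z = s. Since i = z, i = s. Because s = b, i = b. Then b = i.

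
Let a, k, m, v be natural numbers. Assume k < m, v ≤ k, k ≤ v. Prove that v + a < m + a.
k ≤ v and v ≤ k, thus k = v. k < m, so v < m. Then v + a < m + a.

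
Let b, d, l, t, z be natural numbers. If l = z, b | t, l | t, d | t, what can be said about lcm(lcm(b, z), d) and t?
lcm(lcm(b, z), d) | t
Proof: l = z and l | t, so z | t. b | t, so lcm(b, z) | t. From d | t, lcm(lcm(b, z), d) | t.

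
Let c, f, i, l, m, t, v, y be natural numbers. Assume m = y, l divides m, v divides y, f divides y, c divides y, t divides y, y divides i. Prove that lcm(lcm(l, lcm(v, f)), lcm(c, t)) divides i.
m = y and l divides m, so l divides y. Since v divides y and f divides y, lcm(v, f) divides y. Since l divides y, lcm(l, lcm(v, f)) divides y. From c divides y and t divides y, lcm(c, t) divides y. Since lcm(l, lcm(v, f)) divides y, lcm(lcm(l, lcm(v, f)), lcm(c, t)) divides y. Since y divides i, lcm(lcm(l, lcm(v, f)), lcm(c, t)) divides i.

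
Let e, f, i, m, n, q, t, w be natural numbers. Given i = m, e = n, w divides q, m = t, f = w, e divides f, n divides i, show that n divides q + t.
Since e = n and e divides f, n divides f. Since f = w, n divides w. From w divides q, n divides q. i = m and m = t, so i = t. Since n divides i, n divides t. n divides q, so n divides q + t.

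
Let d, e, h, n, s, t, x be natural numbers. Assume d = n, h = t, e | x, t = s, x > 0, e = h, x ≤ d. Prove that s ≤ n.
h = t and t = s, therefore h = s. e = h and e | x, so h | x. Since x > 0, h ≤ x. Since x ≤ d, h ≤ d. Since d = n, h ≤ n. From h = s, s ≤ n.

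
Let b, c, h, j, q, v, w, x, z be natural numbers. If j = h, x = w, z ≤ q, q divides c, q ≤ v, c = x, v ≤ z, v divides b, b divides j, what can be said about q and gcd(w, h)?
q divides gcd(w, h)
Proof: Since c = x and x = w, c = w. q divides c, so q divides w. v ≤ z and z ≤ q, so v ≤ q. q ≤ v, so v = q. v divides b and b divides j, thus v divides j. Since j = h, v divides h. v = q, so q divides h. Because q divides w, q divides gcd(w, h).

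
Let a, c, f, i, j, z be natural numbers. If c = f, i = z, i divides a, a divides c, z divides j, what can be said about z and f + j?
z divides f + j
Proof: i divides a and a divides c, hence i divides c. i = z, so z divides c. Since c = f, z divides f. z divides j, so z divides f + j.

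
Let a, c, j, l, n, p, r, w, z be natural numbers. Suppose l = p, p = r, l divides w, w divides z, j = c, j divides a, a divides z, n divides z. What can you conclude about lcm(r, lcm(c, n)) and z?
lcm(r, lcm(c, n)) divides z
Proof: Because l = p and p = r, l = r. l divides w and w divides z, hence l divides z. Since l = r, r divides z. From j = c and j divides a, c divides a. Since a divides z, c divides z. n divides z, so lcm(c, n) divides z. r divides z, so lcm(r, lcm(c, n)) divides z.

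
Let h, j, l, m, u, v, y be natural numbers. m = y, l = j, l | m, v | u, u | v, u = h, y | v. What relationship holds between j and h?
j | h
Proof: From l = j and l | m, j | m. Since m = y, j | y. Since v | u and u | v, v = u. u = h, so v = h. Since y | v, y | h. Since j | y, j | h.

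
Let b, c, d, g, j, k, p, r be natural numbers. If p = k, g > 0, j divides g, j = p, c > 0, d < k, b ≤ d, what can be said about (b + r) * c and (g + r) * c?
(b + r) * c < (g + r) * c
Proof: j = p and p = k, therefore j = k. j divides g, so k divides g. g > 0, so k ≤ g. Because d < k, d < g. Since b ≤ d, b < g. Then b + r < g + r. Since c > 0, by multiplying by a positive, (b + r) * c < (g + r) * c.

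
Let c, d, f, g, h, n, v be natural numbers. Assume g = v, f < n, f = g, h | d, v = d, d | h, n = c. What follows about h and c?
h < c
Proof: Because d | h and h | d, d = h. v = d, so v = h. f = g and g = v, therefore f = v. n = c and f < n, thus f < c. Since f = v, v < c. From v = h, h < c.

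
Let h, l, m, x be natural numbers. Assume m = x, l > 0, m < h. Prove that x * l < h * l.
m = x and m < h, therefore x < h. Combined with l > 0, by multiplying by a positive, x * l < h * l.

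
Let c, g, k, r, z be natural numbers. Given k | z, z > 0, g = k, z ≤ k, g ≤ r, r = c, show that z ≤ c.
k | z and z > 0, hence k ≤ z. From z ≤ k, k = z. g = k, so g = z. Because g ≤ r, z ≤ r. Since r = c, z ≤ c.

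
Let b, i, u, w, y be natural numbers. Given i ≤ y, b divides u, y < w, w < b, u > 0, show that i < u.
i ≤ y and y < w, so i < w. b divides u and u > 0, so b ≤ u. Because w < b, w < u. Since i < w, i < u.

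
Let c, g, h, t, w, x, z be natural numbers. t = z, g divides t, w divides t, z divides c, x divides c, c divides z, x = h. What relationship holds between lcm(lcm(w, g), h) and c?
lcm(lcm(w, g), h) divides c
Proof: z divides c and c divides z, hence z = c. w divides t and g divides t, hence lcm(w, g) divides t. Since t = z, lcm(w, g) divides z. Because z = c, lcm(w, g) divides c. x = h and x divides c, hence h divides c. Because lcm(w, g) divides c, lcm(lcm(w, g), h) divides c.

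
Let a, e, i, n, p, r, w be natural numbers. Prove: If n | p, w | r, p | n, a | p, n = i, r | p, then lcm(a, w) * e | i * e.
From p | n and n | p, p = n. Since n = i, p = i. w | r and r | p, so w | p. a | p, so lcm(a, w) | p. From p = i, lcm(a, w) | i. Then lcm(a, w) * e | i * e.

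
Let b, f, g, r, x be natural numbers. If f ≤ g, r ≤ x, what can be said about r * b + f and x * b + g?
r * b + f ≤ x * b + g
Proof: From r ≤ x, r * b ≤ x * b. Since f ≤ g, r * b + f ≤ x * b + g.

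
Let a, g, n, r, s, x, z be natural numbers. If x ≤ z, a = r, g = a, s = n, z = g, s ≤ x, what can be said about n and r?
n ≤ r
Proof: z = g and g = a, hence z = a. From a = r, z = r. s ≤ x and x ≤ z, therefore s ≤ z. Since z = r, s ≤ r. s = n, so n ≤ r.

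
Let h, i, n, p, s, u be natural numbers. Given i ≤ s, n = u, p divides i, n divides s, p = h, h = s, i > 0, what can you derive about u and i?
u divides i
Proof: Since p = h and h = s, p = s. p divides i, so s divides i. i > 0, so s ≤ i. Since i ≤ s, s = i. n = u and n divides s, so u divides s. s = i, so u divides i.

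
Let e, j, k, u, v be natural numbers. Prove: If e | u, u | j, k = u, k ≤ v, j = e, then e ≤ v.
From j = e and u | j, u | e. Since e | u, u = e. Since k = u, k = e. k ≤ v, so e ≤ v.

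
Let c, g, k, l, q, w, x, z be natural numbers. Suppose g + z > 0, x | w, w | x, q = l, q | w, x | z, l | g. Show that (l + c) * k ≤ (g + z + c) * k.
Since w | x and x | w, w = x. q = l and q | w, so l | w. Since w = x, l | x. x | z, so l | z. Since l | g, l | g + z. Since g + z > 0, l ≤ g + z. Then l + c ≤ g + z + c. Then (l + c) * k ≤ (g + z + c) * k.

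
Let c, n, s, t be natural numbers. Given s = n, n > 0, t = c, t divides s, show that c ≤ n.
s = n and t divides s, therefore t divides n. t = c, so c divides n. Because n > 0, c ≤ n.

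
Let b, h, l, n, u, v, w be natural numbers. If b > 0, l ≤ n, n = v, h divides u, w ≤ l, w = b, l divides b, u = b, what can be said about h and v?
h ≤ v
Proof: Since w = b and w ≤ l, b ≤ l. Since l divides b and b > 0, l ≤ b. Because b ≤ l, b = l. Because u = b and h divides u, h divides b. Since b > 0, h ≤ b. b = l, so h ≤ l. Since n = v and l ≤ n, l ≤ v. From h ≤ l, h ≤ v.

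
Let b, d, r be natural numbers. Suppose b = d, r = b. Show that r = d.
Since r = b and b = d, by transitivity, r = d.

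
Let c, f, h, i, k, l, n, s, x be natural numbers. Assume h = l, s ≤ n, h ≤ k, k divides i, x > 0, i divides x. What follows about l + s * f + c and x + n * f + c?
l + s * f + c ≤ x + n * f + c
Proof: k divides i and i divides x, therefore k divides x. Since x > 0, k ≤ x. Because h ≤ k, h ≤ x. Since h = l, l ≤ x. s ≤ n. By multiplying by a non-negative, s * f ≤ n * f. Then s * f + c ≤ n * f + c. Because l ≤ x, l + s * f + c ≤ x + n * f + c.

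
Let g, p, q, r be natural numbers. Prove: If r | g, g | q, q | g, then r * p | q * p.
g | q and q | g, thus g = q. Since r | g, r | q. Then r * p | q * p.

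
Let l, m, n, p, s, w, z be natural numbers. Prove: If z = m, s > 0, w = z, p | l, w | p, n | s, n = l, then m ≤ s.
Since w = z and z = m, w = m. Since w | p and p | l, w | l. w = m, so m | l. n = l and n | s, so l | s. m | l, so m | s. Since s > 0, m ≤ s.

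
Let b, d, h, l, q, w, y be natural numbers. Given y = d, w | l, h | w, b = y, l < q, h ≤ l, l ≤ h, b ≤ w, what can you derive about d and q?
d < q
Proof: b = y and y = d, hence b = d. Since b ≤ w, d ≤ w. h ≤ l and l ≤ h, hence h = l. Since h | w, l | w. w | l, so l = w. Since l < q, w < q. d ≤ w, so d < q.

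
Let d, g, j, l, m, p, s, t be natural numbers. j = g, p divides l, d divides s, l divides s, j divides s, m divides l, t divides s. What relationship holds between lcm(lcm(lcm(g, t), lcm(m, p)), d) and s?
lcm(lcm(lcm(g, t), lcm(m, p)), d) divides s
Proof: From j = g and j divides s, g divides s. t divides s, so lcm(g, t) divides s. m divides l and p divides l, hence lcm(m, p) divides l. Since l divides s, lcm(m, p) divides s. lcm(g, t) divides s, so lcm(lcm(g, t), lcm(m, p)) divides s. d divides s, so lcm(lcm(lcm(g, t), lcm(m, p)), d) divides s.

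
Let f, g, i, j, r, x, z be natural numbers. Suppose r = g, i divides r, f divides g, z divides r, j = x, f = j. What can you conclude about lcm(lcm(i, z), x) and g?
lcm(lcm(i, z), x) divides g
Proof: i divides r and z divides r, so lcm(i, z) divides r. Since r = g, lcm(i, z) divides g. f = j and j = x, thus f = x. Because f divides g, x divides g. Because lcm(i, z) divides g, lcm(lcm(i, z), x) divides g.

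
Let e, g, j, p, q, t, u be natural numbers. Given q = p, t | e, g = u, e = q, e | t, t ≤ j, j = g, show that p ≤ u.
t | e and e | t, so t = e. e = q, so t = q. Since q = p, t = p. j = g and g = u, therefore j = u. Since t ≤ j, t ≤ u. Since t = p, p ≤ u.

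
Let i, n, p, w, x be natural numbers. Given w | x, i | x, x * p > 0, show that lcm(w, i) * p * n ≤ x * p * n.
Because w | x and i | x, lcm(w, i) | x. Then lcm(w, i) * p | x * p. Since x * p > 0, lcm(w, i) * p ≤ x * p. Then lcm(w, i) * p * n ≤ x * p * n.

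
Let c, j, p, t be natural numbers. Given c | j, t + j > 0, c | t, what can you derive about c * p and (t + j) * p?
c * p ≤ (t + j) * p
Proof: c | t and c | j, hence c | t + j. t + j > 0, so c ≤ t + j. Then c * p ≤ (t + j) * p.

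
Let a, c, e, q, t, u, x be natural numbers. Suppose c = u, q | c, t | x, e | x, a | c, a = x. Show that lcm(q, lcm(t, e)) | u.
t | x and e | x, so lcm(t, e) | x. From a = x and a | c, x | c. lcm(t, e) | x, so lcm(t, e) | c. q | c, so lcm(q, lcm(t, e)) | c. Since c = u, lcm(q, lcm(t, e)) | u.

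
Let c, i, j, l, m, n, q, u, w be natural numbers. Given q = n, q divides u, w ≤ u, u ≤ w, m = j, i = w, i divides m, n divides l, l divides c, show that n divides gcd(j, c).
q = n and q divides u, hence n divides u. w ≤ u and u ≤ w, so w = u. Since i = w and i divides m, w divides m. m = j, so w divides j. From w = u, u divides j. Since n divides u, n divides j. n divides l and l divides c, so n divides c. n divides j, so n divides gcd(j, c).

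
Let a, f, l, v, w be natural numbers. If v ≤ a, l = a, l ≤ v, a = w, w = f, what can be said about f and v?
f = v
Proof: Because l = a and l ≤ v, a ≤ v. v ≤ a, so v = a. a = w, so v = w. w = f, so v = f. Then f = v.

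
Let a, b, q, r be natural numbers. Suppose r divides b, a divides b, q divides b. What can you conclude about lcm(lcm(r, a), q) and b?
lcm(lcm(r, a), q) divides b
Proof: r divides b and a divides b, hence lcm(r, a) divides b. q divides b, so lcm(lcm(r, a), q) divides b.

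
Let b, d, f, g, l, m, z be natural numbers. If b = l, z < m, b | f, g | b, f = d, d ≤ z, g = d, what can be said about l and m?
l < m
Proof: g = d and g | b, thus d | b. From f = d and b | f, b | d. Because d | b, d = b. Since b = l, d = l. From d ≤ z and z < m, d < m. From d = l, l < m.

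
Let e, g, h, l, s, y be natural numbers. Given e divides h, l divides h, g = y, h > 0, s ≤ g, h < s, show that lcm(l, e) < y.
Since l divides h and e divides h, lcm(l, e) divides h. h > 0, so lcm(l, e) ≤ h. h < s and s ≤ g, so h < g. Because lcm(l, e) ≤ h, lcm(l, e) < g. g = y, so lcm(l, e) < y.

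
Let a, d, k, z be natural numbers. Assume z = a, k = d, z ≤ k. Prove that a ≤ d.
z = a and z ≤ k, therefore a ≤ k. k = d, so a ≤ d.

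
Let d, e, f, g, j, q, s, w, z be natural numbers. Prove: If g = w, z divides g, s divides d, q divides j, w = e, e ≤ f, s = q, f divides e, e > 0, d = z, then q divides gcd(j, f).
d = z and s divides d, so s divides z. Since s = q, q divides z. Because f divides e and e > 0, f ≤ e. e ≤ f, so e = f. Because g = w and w = e, g = e. From z divides g, z divides e. e = f, so z divides f. Since q divides z, q divides f. q divides j, so q divides gcd(j, f).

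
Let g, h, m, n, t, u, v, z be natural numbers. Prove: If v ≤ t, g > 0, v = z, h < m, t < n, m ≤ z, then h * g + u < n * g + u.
h < m and m ≤ z, so h < z. v ≤ t and t < n, thus v < n. v = z, so z < n. h < z, so h < n. Since g > 0, by multiplying by a positive, h * g < n * g. Then h * g + u < n * g + u.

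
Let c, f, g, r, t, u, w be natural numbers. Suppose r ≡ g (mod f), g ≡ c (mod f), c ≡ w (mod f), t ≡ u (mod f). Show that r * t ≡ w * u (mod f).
Since r ≡ g (mod f) and g ≡ c (mod f), r ≡ c (mod f). c ≡ w (mod f), so r ≡ w (mod f). Since t ≡ u (mod f), r * t ≡ w * u (mod f).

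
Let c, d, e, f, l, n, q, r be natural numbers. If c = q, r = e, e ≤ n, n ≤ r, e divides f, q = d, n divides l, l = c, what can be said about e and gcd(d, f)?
e divides gcd(d, f)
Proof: From l = c and c = q, l = q. Because q = d, l = d. r = e and n ≤ r, therefore n ≤ e. Since e ≤ n, n = e. n divides l, so e divides l. l = d, so e divides d. Since e divides f, e divides gcd(d, f).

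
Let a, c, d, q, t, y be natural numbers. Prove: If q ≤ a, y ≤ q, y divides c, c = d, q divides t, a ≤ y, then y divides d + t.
c = d and y divides c, hence y divides d. Since q ≤ a and a ≤ y, q ≤ y. Since y ≤ q, q = y. Since q divides t, y divides t. Since y divides d, y divides d + t.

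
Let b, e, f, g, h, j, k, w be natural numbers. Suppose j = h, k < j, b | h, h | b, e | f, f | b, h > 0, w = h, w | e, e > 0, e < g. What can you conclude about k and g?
k < g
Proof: j = h and k < j, therefore k < h. Because b | h and h | b, b = h. Because e | f and f | b, e | b. Since b = h, e | h. h > 0, so e ≤ h. Since w = h and w | e, h | e. e > 0, so h ≤ e. Because e ≤ h, e = h. Since e < g, h < g. Since k < h, k < g.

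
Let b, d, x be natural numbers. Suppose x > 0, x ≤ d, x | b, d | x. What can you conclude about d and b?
d | b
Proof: d | x and x > 0, therefore d ≤ x. Since x ≤ d, x = d. x | b, so d | b.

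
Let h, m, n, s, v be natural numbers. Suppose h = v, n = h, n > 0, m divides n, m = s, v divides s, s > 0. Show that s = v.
Since n = h and h = v, n = v. From m divides n and n > 0, m ≤ n. Since n = v, m ≤ v. Since m = s, s ≤ v. v divides s and s > 0, therefore v ≤ s. Since s ≤ v, s = v.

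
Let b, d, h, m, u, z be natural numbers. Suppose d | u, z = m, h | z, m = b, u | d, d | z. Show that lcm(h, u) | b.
z = m and m = b, therefore z = b. d | u and u | d, therefore d = u. From d | z, u | z. Since h | z, lcm(h, u) | z. z = b, so lcm(h, u) | b.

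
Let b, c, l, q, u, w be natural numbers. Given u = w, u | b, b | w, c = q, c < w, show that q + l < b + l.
u = w and u | b, therefore w | b. From b | w, w = b. From c = q and c < w, q < w. Since w = b, q < b. Then q + l < b + l.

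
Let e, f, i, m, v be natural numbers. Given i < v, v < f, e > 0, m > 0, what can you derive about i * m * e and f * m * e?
i * m * e < f * m * e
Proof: i < v and v < f, thus i < f. Since m > 0, by multiplying by a positive, i * m < f * m. Using e > 0, by multiplying by a positive, i * m * e < f * m * e.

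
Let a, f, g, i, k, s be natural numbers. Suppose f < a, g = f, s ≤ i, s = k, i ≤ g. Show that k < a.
s = k and s ≤ i, hence k ≤ i. i ≤ g, so k ≤ g. Since g = f, k ≤ f. f < a, so k < a.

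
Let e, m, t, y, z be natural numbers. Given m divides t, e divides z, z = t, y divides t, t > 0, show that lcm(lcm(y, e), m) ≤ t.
z = t and e divides z, so e divides t. y divides t, so lcm(y, e) divides t. m divides t, so lcm(lcm(y, e), m) divides t. Since t > 0, lcm(lcm(y, e), m) ≤ t.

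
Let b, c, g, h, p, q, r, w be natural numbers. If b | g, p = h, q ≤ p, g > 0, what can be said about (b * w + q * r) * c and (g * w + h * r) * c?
(b * w + q * r) * c ≤ (g * w + h * r) * c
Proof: b | g and g > 0, thus b ≤ g. Then b * w ≤ g * w. p = h and q ≤ p, thus q ≤ h. Then q * r ≤ h * r. b * w ≤ g * w, so b * w + q * r ≤ g * w + h * r. Then (b * w + q * r) * c ≤ (g * w + h * r) * c.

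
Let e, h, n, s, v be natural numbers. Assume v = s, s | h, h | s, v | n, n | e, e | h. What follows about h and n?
h = n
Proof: s | h and h | s, so s = h. v = s, so v = h. Since v | n, h | n. From n | e and e | h, n | h. Since h | n, h = n.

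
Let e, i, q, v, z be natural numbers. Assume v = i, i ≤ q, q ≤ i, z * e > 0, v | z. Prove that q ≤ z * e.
Because i ≤ q and q ≤ i, i = q. v = i and v | z, thus i | z. i = q, so q | z. Then q | z * e. z * e > 0, so q ≤ z * e.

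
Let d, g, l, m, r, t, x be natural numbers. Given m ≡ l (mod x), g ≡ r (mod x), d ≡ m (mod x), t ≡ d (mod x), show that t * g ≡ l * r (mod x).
From t ≡ d (mod x) and d ≡ m (mod x), t ≡ m (mod x). m ≡ l (mod x), so t ≡ l (mod x). Since g ≡ r (mod x), by multiplying congruences, t * g ≡ l * r (mod x).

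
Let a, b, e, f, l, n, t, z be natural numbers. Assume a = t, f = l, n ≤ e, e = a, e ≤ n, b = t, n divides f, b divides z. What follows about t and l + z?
t divides l + z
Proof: n ≤ e and e ≤ n, thus n = e. Since e = a, n = a. Since a = t, n = t. n divides f, so t divides f. f = l, so t divides l. b = t and b divides z, so t divides z. Since t divides l, t divides l + z.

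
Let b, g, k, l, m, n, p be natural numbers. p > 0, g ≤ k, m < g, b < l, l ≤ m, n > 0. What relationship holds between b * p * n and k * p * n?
b * p * n < k * p * n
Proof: l ≤ m and m < g, therefore l < g. Since g ≤ k, l < k. b < l, so b < k. Combining with p > 0, by multiplying by a positive, b * p < k * p. Since n > 0, by multiplying by a positive, b * p * n < k * p * n.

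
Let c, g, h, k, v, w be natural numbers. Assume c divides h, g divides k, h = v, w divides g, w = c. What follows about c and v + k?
c divides v + k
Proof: Since h = v and c divides h, c divides v. Because w = c and w divides g, c divides g. g divides k, so c divides k. Since c divides v, c divides v + k.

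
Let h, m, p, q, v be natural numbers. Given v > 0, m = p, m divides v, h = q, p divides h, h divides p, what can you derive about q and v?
q ≤ v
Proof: p divides h and h divides p, hence p = h. h = q, so p = q. Because m = p and m divides v, p divides v. Since v > 0, p ≤ v. p = q, so q ≤ v.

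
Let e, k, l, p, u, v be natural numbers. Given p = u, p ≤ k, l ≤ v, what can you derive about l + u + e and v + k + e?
l + u + e ≤ v + k + e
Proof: p = u and p ≤ k, thus u ≤ k. Then u + e ≤ k + e. Since l ≤ v, l + u + e ≤ v + k + e.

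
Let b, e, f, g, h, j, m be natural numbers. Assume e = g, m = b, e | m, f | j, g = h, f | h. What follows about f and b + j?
f | b + j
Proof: Because e = g and g = h, e = h. From m = b and e | m, e | b. e = h, so h | b. f | h, so f | b. Since f | j, f | b + j.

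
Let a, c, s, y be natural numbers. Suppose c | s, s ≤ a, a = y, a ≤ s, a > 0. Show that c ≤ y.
Because s ≤ a and a ≤ s, s = a. Since c | s, c | a. Since a > 0, c ≤ a. From a = y, c ≤ y.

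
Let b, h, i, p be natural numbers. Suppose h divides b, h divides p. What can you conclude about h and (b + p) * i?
h divides (b + p) * i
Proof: h divides b and h divides p, so h divides b + p. Then h divides (b + p) * i.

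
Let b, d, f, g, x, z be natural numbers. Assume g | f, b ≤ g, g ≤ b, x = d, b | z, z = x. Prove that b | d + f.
Since z = x and x = d, z = d. b | z, so b | d. g ≤ b and b ≤ g, therefore g = b. Since g | f, b | f. b | d, so b | d + f.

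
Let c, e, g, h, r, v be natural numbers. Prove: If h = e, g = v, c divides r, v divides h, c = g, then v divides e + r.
Since h = e and v divides h, v divides e. c = g and g = v, so c = v. c divides r, so v divides r. v divides e, so v divides e + r.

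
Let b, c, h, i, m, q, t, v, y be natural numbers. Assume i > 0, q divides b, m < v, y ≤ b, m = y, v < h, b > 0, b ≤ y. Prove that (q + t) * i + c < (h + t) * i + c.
Because q divides b and b > 0, q ≤ b. y ≤ b and b ≤ y, so y = b. m = y, so m = b. Since m < v and v < h, m < h. m = b, so b < h. Since q ≤ b, q < h. Then q + t < h + t. Since i > 0, by multiplying by a positive, (q + t) * i < (h + t) * i. Then (q + t) * i + c < (h + t) * i + c.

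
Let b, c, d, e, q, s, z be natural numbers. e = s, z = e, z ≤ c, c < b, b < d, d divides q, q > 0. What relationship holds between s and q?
s < q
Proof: c < b and b < d, thus c < d. Since z ≤ c, z < d. Since z = e, e < d. e = s, so s < d. d divides q and q > 0, therefore d ≤ q. Since s < d, s < q.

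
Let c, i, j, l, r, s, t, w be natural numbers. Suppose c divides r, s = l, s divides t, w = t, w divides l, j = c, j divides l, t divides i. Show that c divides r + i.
Since s = l and s divides t, l divides t. w = t and w divides l, so t divides l. l divides t, so l = t. j = c and j divides l, thus c divides l. l = t, so c divides t. Because t divides i, c divides i. Because c divides r, c divides r + i.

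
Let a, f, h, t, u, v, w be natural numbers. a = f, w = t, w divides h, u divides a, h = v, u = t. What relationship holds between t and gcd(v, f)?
t divides gcd(v, f)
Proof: w = t and w divides h, thus t divides h. Since h = v, t divides v. a = f and u divides a, thus u divides f. u = t, so t divides f. t divides v, so t divides gcd(v, f).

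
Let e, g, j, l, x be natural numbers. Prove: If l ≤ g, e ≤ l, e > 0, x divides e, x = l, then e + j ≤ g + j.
x = l and x divides e, therefore l divides e. From e > 0, l ≤ e. e ≤ l, so l = e. l ≤ g, so e ≤ g. Then e + j ≤ g + j.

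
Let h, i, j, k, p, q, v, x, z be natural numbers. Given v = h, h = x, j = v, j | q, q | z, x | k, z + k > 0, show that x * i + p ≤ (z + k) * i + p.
From v = h and h = x, v = x. Because j = v and j | q, v | q. Because v = x, x | q. q | z, so x | z. x | k, so x | z + k. z + k > 0, so x ≤ z + k. Then x * i ≤ (z + k) * i. Then x * i + p ≤ (z + k) * i + p.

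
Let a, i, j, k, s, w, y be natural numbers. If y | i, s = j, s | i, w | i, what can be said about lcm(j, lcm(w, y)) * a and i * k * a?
lcm(j, lcm(w, y)) * a | i * k * a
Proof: From s = j and s | i, j | i. w | i and y | i, so lcm(w, y) | i. j | i, so lcm(j, lcm(w, y)) | i. Then lcm(j, lcm(w, y)) | i * k. Then lcm(j, lcm(w, y)) * a | i * k * a.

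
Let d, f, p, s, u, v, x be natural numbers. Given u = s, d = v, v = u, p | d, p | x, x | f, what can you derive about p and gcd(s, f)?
p | gcd(s, f)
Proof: From d = v and v = u, d = u. Since p | d, p | u. u = s, so p | s. From p | x and x | f, p | f. Since p | s, p | gcd(s, f).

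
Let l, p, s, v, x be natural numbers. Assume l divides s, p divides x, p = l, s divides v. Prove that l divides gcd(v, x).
From l divides s and s divides v, l divides v. p = l and p divides x, so l divides x. l divides v, so l divides gcd(v, x).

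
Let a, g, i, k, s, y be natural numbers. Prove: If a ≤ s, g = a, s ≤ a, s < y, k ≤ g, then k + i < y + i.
From a ≤ s and s ≤ a, a = s. Since g = a, g = s. k ≤ g, so k ≤ s. Since s < y, k < y. Then k + i < y + i.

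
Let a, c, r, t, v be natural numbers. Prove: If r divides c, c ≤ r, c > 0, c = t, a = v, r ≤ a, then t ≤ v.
r divides c and c > 0, thus r ≤ c. Since c ≤ r, r = c. Since c = t, r = t. a = v and r ≤ a, thus r ≤ v. r = t, so t ≤ v.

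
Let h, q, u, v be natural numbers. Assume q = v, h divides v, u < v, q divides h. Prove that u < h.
From q = v and q divides h, v divides h. h divides v, so v = h. u < v, so u < h.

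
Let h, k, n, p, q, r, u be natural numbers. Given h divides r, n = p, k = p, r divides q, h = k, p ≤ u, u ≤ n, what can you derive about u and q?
u divides q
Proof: h = k and k = p, therefore h = p. Because n = p and u ≤ n, u ≤ p. Since p ≤ u, p = u. h = p, so h = u. h divides r and r divides q, hence h divides q. Since h = u, u divides q.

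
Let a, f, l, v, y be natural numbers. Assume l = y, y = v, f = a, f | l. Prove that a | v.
Since l = y and y = v, l = v. f = a and f | l, so a | l. l = v, so a | v.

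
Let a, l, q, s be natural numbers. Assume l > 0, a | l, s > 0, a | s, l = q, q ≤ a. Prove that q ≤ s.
a | l and l > 0, so a ≤ l. Since l = q, a ≤ q. q ≤ a, so a = q. Because a | s and s > 0, a ≤ s. Because a = q, q ≤ s.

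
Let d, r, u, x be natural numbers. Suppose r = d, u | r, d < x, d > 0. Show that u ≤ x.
r = d and u | r, thus u | d. d > 0, so u ≤ d. d < x, so u < x. Then u ≤ x.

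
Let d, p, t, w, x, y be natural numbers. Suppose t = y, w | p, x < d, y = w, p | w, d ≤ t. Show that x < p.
t = y and y = w, thus t = w. Since w | p and p | w, w = p. From t = w, t = p. d ≤ t, so d ≤ p. x < d, so x < p.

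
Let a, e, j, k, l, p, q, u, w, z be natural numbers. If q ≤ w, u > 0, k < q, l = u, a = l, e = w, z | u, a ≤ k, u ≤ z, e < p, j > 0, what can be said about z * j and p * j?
z * j < p * j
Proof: From z | u and u > 0, z ≤ u. u ≤ z, so u = z. From a = l and l = u, a = u. a ≤ k, so u ≤ k. k < q and q ≤ w, hence k < w. From u ≤ k, u < w. u = z, so z < w. Since e = w and e < p, w < p. Because z < w, z < p. j > 0, so z * j < p * j.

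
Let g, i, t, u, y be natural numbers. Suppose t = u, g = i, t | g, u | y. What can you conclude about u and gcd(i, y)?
u | gcd(i, y)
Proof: Because g = i and t | g, t | i. Since t = u, u | i. Since u | y, u | gcd(i, y).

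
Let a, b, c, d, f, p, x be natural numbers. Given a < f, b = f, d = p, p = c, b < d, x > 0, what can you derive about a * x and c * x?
a * x < c * x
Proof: Since d = p and p = c, d = c. Since b < d, b < c. b = f, so f < c. Because a < f, a < c. Because x > 0, a * x < c * x.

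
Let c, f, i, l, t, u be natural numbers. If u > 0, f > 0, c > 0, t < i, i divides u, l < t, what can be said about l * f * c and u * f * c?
l * f * c < u * f * c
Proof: i divides u and u > 0, thus i ≤ u. Since t < i, t < u. l < t, so l < u. Since f > 0, by multiplying by a positive, l * f < u * f. Because c > 0, by multiplying by a positive, l * f * c < u * f * c.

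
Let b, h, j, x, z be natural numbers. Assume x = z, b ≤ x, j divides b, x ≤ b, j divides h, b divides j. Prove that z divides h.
j divides b and b divides j, thus j = b. b ≤ x and x ≤ b, thus b = x. j = b, so j = x. From x = z, j = z. Since j divides h, z divides h.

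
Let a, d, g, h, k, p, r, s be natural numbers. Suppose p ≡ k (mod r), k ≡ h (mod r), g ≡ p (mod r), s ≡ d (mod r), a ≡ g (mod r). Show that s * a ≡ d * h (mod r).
Since a ≡ g (mod r) and g ≡ p (mod r), a ≡ p (mod r). p ≡ k (mod r), so a ≡ k (mod r). Since k ≡ h (mod r), a ≡ h (mod r). Because s ≡ d (mod r), s * a ≡ d * h (mod r).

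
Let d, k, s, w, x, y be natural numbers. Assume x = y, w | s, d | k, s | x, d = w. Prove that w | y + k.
x = y and s | x, therefore s | y. Since w | s, w | y. d = w and d | k, therefore w | k. Since w | y, w | y + k.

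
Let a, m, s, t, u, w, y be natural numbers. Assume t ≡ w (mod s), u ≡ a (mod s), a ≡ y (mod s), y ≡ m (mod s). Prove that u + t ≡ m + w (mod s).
Because u ≡ a (mod s) and a ≡ y (mod s), u ≡ y (mod s). y ≡ m (mod s), so u ≡ m (mod s). t ≡ w (mod s), so u + t ≡ m + w (mod s).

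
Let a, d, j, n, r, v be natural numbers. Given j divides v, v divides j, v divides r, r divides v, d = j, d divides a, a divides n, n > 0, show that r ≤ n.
j divides v and v divides j, so j = v. v divides r and r divides v, hence v = r. Since j = v, j = r. Since d = j and d divides a, j divides a. a divides n, so j divides n. n > 0, so j ≤ n. Since j = r, r ≤ n.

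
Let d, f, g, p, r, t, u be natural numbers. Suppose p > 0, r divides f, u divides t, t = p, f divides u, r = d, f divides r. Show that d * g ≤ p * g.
Because f divides r and r divides f, f = r. Since r = d, f = d. From t = p and u divides t, u divides p. f divides u, so f divides p. p > 0, so f ≤ p. Since f = d, d ≤ p. By multiplying by a non-negative, d * g ≤ p * g.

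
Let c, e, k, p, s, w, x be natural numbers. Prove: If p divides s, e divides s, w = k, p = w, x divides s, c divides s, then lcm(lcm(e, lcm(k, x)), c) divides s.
p = w and w = k, so p = k. p divides s, so k divides s. Since x divides s, lcm(k, x) divides s. Since e divides s, lcm(e, lcm(k, x)) divides s. c divides s, so lcm(lcm(e, lcm(k, x)), c) divides s.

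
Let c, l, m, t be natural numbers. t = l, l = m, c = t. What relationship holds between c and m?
c = m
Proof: Because c = t and t = l, c = l. Since l = m, c = m.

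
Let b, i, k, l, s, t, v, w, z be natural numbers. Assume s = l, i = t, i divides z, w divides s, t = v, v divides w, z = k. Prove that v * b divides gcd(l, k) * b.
Since s = l and w divides s, w divides l. Since v divides w, v divides l. i = t and t = v, thus i = v. z = k and i divides z, so i divides k. i = v, so v divides k. v divides l, so v divides gcd(l, k). Then v * b divides gcd(l, k) * b.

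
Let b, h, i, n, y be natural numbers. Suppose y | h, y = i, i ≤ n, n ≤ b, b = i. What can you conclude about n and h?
n | h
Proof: Since b = i and n ≤ b, n ≤ i. i ≤ n, so i = n. Since y = i, y = n. Since y | h, n | h.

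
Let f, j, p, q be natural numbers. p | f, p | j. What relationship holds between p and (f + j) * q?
p | (f + j) * q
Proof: Since p | f and p | j, p | f + j. Then p | (f + j) * q.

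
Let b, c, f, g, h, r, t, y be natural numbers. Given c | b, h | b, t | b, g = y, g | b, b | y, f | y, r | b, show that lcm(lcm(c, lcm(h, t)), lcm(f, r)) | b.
From h | b and t | b, lcm(h, t) | b. c | b, so lcm(c, lcm(h, t)) | b. g = y and g | b, therefore y | b. b | y, so y = b. f | y, so f | b. Because r | b, lcm(f, r) | b. Because lcm(c, lcm(h, t)) | b, lcm(lcm(c, lcm(h, t)), lcm(f, r)) | b.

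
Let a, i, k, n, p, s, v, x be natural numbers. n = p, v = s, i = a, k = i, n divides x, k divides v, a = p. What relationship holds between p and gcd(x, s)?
p divides gcd(x, s)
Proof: From n = p and n divides x, p divides x. k = i and i = a, thus k = a. Because a = p, k = p. v = s and k divides v, so k divides s. Since k = p, p divides s. Because p divides x, p divides gcd(x, s).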